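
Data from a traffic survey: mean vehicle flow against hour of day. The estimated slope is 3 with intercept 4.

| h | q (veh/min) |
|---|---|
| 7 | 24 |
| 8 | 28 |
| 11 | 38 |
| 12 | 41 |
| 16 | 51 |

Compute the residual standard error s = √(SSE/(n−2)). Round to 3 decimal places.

h=7: q̂ = 4 + 3·7 = 25; e = 24 − 25 = -1
h=8: q̂ = 4 + 3·8 = 28; e = 28 − 28 = 0
h=11: q̂ = 4 + 3·11 = 37; e = 38 − 37 = 1
h=12: q̂ = 4 + 3·12 = 40; e = 41 − 40 = 1
h=16: q̂ = 4 + 3·16 = 52; e = 51 − 52 = -1
SSE = 1 + 0 + 1 + 1 + 1 = 4
s = √(4/3) = √1.33333 ≈ 1.155

s = 1.155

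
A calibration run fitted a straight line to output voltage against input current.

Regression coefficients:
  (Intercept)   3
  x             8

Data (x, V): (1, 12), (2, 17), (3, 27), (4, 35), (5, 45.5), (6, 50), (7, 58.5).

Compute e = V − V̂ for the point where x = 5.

V̂ = 3 + 8·5 = 43
e = 45.5 − 43 = 2.5

e = 2.5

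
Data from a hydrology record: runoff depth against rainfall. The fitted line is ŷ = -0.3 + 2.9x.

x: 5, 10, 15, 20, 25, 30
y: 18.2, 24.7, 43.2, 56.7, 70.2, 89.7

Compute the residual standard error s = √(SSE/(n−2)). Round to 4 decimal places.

s = 3.3912

x=5: ŷ = -0.3 + 2.9·5 = 14.2; r = 18.2 − 14.2 = 4
x=10: ŷ = -0.3 + 2.9·10 = 28.7; r = 24.7 − 28.7 = -4
x=15: ŷ = -0.3 + 2.9·15 = 43.2; r = 43.2 − 43.2 = 0
x=20: ŷ = -0.3 + 2.9·20 = 57.7; r = 56.7 − 57.7 = -1
x=25: ŷ = -0.3 + 2.9·25 = 72.2; r = 70.2 − 72.2 = -2
x=30: ŷ = -0.3 + 2.9·30 = 86.7; r = 89.7 − 86.7 = 3
SSE = 16 + 16 + 0 + 1 + 4 + 9 = 46
s = √(46/4) = √11.5 ≈ 3.3912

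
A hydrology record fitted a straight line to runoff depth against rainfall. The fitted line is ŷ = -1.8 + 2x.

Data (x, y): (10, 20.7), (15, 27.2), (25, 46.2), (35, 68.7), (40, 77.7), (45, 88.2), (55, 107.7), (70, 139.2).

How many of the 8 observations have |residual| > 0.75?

4

x=10: ŷ = -1.8 + 2·10 = 18.2; e = 20.7 − 18.2 = 2.5
x=15: ŷ = -1.8 + 2·15 = 28.2; e = 27.2 − 28.2 = -1
x=25: ŷ = -1.8 + 2·25 = 48.2; e = 46.2 − 48.2 = -2
x=35: ŷ = -1.8 + 2·35 = 68.2; e = 68.7 − 68.2 = 0.5
x=40: ŷ = -1.8 + 2·40 = 78.2; e = 77.7 − 78.2 = -0.5
x=45: ŷ = -1.8 + 2·45 = 88.2; e = 88.2 − 88.2 = 0
x=55: ŷ = -1.8 + 2·55 = 108.2; e = 107.7 − 108.2 = -0.5
x=70: ŷ = -1.8 + 2·70 = 138.2; e = 139.2 − 138.2 = 1
|e| > 0.75: x=10 (|e|=2.5), x=15 (|e|=1), x=25 (|e|=2), x=70 (|e|=1) → 4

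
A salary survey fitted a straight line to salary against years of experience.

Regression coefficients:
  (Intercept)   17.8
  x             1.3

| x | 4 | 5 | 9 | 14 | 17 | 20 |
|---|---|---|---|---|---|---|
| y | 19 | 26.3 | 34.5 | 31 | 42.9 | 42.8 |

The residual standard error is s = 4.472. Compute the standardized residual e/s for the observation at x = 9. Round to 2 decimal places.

1.12

ŷ = 17.8 + 1.3·9 = 29.5
e = 34.5 − 29.5 = 5
e/s = 5 / 4.472 = 1.12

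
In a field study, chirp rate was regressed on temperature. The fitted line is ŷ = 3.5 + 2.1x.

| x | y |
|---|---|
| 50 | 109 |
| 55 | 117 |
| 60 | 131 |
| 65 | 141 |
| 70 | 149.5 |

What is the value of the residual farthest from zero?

x=50: ŷ = 3.5 + 2.1·50 = 108.5; e = 109 − 108.5 = 0.5
x=55: ŷ = 3.5 + 2.1·55 = 119; e = 117 − 119 = -2
x=60: ŷ = 3.5 + 2.1·60 = 129.5; e = 131 − 129.5 = 1.5
x=65: ŷ = 3.5 + 2.1·65 = 140; e = 141 − 140 = 1
x=70: ŷ = 3.5 + 2.1·70 = 150.5; e = 149.5 − 150.5 = -1
Largest |e| is 2 at x = 55, residual -2.

e = -2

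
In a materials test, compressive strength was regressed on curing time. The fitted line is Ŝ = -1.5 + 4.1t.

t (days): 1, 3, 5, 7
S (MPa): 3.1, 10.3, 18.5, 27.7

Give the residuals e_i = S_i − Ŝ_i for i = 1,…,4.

t=1: Ŝ = -1.5 + 4.1·1 = 2.6; e = 3.1 − 2.6 = 0.5
t=3: Ŝ = -1.5 + 4.1·3 = 10.8; e = 10.3 − 10.8 = -0.5
t=5: Ŝ = -1.5 + 4.1·5 = 19; e = 18.5 − 19 = -0.5
t=7: Ŝ = -1.5 + 4.1·7 = 27.2; e = 27.7 − 27.2 = 0.5

0.5, -0.5, -0.5, 0.5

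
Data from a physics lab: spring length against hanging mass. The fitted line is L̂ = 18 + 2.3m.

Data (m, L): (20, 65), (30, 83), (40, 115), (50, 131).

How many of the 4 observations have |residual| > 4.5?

m=20: L̂ = 18 + 2.3·20 = 64; r = 65 − 64 = 1
m=30: L̂ = 18 + 2.3·30 = 87; r = 83 − 87 = -4
m=40: L̂ = 18 + 2.3·40 = 110; r = 115 − 110 = 5
m=50: L̂ = 18 + 2.3·50 = 133; r = 131 − 133 = -2
|r| > 4.5: m=40 (|r|=5) → 1

1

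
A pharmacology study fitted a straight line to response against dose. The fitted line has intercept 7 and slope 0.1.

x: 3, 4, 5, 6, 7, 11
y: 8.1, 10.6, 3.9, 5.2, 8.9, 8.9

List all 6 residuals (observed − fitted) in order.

x=3: ŷ = 7 + 0.1·3 = 7.3; r = 8.1 − 7.3 = 0.8
x=4: ŷ = 7 + 0.1·4 = 7.4; r = 10.6 − 7.4 = 3.2
x=5: ŷ = 7 + 0.1·5 = 7.5; r = 3.9 − 7.5 = -3.6
x=6: ŷ = 7 + 0.1·6 = 7.6; r = 5.2 − 7.6 = -2.4
x=7: ŷ = 7 + 0.1·7 = 7.7; r = 8.9 − 7.7 = 1.2
x=11: ŷ = 7 + 0.1·11 = 8.1; r = 8.9 − 8.1 = 0.8

0.8, 3.2, -3.6, -2.4, 1.2, 0.8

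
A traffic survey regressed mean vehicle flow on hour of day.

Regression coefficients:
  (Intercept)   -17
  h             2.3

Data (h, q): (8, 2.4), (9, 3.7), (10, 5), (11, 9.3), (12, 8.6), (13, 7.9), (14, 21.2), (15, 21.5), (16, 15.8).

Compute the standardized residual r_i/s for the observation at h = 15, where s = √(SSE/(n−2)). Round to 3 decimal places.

h=8: q̂ = -17 + 2.3·8 = 1.4; r = 2.4 − 1.4 = 1
h=9: q̂ = -17 + 2.3·9 = 3.7; r = 3.7 − 3.7 = 0
h=10: q̂ = -17 + 2.3·10 = 6; r = 5 − 6 = -1
h=11: q̂ = -17 + 2.3·11 = 8.3; r = 9.3 − 8.3 = 1
h=12: q̂ = -17 + 2.3·12 = 10.6; r = 8.6 − 10.6 = -2
h=13: q̂ = -17 + 2.3·13 = 12.9; r = 7.9 − 12.9 = -5
h=14: q̂ = -17 + 2.3·14 = 15.2; r = 21.2 − 15.2 = 6
h=15: q̂ = -17 + 2.3·15 = 17.5; r = 21.5 − 17.5 = 4
h=16: q̂ = -17 + 2.3·16 = 19.8; r = 15.8 − 19.8 = -4
SSE = 1 + 0 + 1 + 1 + 4 + 25 + 36 + 16 + 16 = 100
s = √(100/7) = 3.77964
r/s = 4 / 3.77964 = 1.058

1.058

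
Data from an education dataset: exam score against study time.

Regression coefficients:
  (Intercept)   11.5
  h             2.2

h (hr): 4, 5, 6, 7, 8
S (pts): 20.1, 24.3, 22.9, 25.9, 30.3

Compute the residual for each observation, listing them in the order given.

-0.2, 1.8, -1.8, -1, 1.2

h=4: ŷ = 11.5 + 2.2·4 = 20.3; e = 20.1 − 20.3 = -0.2
h=5: ŷ = 11.5 + 2.2·5 = 22.5; e = 24.3 − 22.5 = 1.8
h=6: ŷ = 11.5 + 2.2·6 = 24.7; e = 22.9 − 24.7 = -1.8
h=7: ŷ = 11.5 + 2.2·7 = 26.9; e = 25.9 − 26.9 = -1
h=8: ŷ = 11.5 + 2.2·8 = 29.1; e = 30.3 − 29.1 = 1.2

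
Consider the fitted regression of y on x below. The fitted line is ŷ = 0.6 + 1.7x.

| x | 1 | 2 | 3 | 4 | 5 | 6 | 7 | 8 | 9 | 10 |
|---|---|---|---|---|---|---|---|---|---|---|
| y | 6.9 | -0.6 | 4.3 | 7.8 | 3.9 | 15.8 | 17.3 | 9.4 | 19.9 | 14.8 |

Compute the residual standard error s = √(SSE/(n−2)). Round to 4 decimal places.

x=1: ŷ = 0.6 + 1.7·1 = 2.3; e = 6.9 − 2.3 = 4.6
x=2: ŷ = 0.6 + 1.7·2 = 4; e = -0.6 − 4 = -4.6
x=3: ŷ = 0.6 + 1.7·3 = 5.7; e = 4.3 − 5.7 = -1.4
x=4: ŷ = 0.6 + 1.7·4 = 7.4; e = 7.8 − 7.4 = 0.4
x=5: ŷ = 0.6 + 1.7·5 = 9.1; e = 3.9 − 9.1 = -5.2
x=6: ŷ = 0.6 + 1.7·6 = 10.8; e = 15.8 − 10.8 = 5
x=7: ŷ = 0.6 + 1.7·7 = 12.5; e = 17.3 − 12.5 = 4.8
x=8: ŷ = 0.6 + 1.7·8 = 14.2; e = 9.4 − 14.2 = -4.8
x=9: ŷ = 0.6 + 1.7·9 = 15.9; e = 19.9 − 15.9 = 4
x=10: ŷ = 0.6 + 1.7·10 = 17.6; e = 14.8 − 17.6 = -2.8
SSE = 21.16 + 21.16 + 1.96 + 0.16 + 27.04 + 25 + 23.04 + 23.04 + 16 + 7.84 = 166.4
s = √(166.4/8) = √20.8 ≈ 4.5607

s = 4.5607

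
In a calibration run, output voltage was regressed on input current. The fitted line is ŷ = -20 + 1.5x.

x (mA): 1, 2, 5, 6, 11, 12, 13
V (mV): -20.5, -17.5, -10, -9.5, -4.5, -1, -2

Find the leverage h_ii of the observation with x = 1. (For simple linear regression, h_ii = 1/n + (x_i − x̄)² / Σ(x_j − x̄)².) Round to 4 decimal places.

x̄ = (1 + 2 + 5 + 6 + 11 + 12 + 13)/7 = 7.14286
Σ(x − x̄)² = 37.7347 + 26.449 + 4.59184 + 1.30612 + 14.8776 + 23.5918 + 34.3061 = 142.857
h = 1/7 + (-6.14286)²/142.857 = 0.142857 + 0.264143 = 0.4070

h = 0.4070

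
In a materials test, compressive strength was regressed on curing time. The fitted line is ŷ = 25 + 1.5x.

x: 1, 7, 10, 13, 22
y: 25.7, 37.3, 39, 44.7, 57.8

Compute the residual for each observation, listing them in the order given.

-0.8, 1.8, -1, 0.2, -0.2

x=1: ŷ = 25 + 1.5·1 = 26.5; e = 25.7 − 26.5 = -0.8
x=7: ŷ = 25 + 1.5·7 = 35.5; e = 37.3 − 35.5 = 1.8
x=10: ŷ = 25 + 1.5·10 = 40; e = 39 − 40 = -1
x=13: ŷ = 25 + 1.5·13 = 44.5; e = 44.7 − 44.5 = 0.2
x=22: ŷ = 25 + 1.5·22 = 58; e = 57.8 − 58 = -0.2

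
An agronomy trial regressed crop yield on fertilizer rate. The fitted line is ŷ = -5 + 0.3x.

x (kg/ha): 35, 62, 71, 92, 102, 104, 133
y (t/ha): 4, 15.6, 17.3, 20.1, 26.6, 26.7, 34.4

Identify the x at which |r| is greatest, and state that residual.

x=35: ŷ = -5 + 0.3·35 = 5.5; r = 4 − 5.5 = -1.5
x=62: ŷ = -5 + 0.3·62 = 13.6; r = 15.6 − 13.6 = 2
x=71: ŷ = -5 + 0.3·71 = 16.3; r = 17.3 − 16.3 = 1
x=92: ŷ = -5 + 0.3·92 = 22.6; r = 20.1 − 22.6 = -2.5
x=102: ŷ = -5 + 0.3·102 = 25.6; r = 26.6 − 25.6 = 1
x=104: ŷ = -5 + 0.3·104 = 26.2; r = 26.7 − 26.2 = 0.5
x=133: ŷ = -5 + 0.3·133 = 34.9; r = 34.4 − 34.9 = -0.5
Largest |r| is 2.5 at x = 92, residual -2.5.

x = 92, r = -2.5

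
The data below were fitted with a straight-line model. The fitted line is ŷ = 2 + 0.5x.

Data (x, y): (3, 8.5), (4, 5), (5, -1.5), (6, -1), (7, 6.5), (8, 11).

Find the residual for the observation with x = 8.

e = 5

ŷ = 2 + 0.5·8 = 6
e = 11 − 6 = 5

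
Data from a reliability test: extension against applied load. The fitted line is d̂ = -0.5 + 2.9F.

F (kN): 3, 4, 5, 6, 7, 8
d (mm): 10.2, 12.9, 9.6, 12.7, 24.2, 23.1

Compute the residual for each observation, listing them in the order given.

F=3: d̂ = -0.5 + 2.9·3 = 8.2; r = 10.2 − 8.2 = 2
F=4: d̂ = -0.5 + 2.9·4 = 11.1; r = 12.9 − 11.1 = 1.8
F=5: d̂ = -0.5 + 2.9·5 = 14; r = 9.6 − 14 = -4.4
F=6: d̂ = -0.5 + 2.9·6 = 16.9; r = 12.7 − 16.9 = -4.2
F=7: d̂ = -0.5 + 2.9·7 = 19.8; r = 24.2 − 19.8 = 4.4
F=8: d̂ = -0.5 + 2.9·8 = 22.7; r = 23.1 − 22.7 = 0.4

2, 1.8, -4.4, -4.2, 4.4, 0.4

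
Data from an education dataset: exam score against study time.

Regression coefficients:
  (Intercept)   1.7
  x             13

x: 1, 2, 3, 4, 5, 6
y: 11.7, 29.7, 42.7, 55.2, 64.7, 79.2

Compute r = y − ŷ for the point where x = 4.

ŷ = 1.7 + 13·4 = 53.7
r = 55.2 − 53.7 = 1.5

r = 1.5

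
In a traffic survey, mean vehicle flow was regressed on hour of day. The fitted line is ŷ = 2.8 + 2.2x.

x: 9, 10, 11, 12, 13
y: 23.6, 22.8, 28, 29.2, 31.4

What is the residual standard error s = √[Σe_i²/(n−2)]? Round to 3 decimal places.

x=9: ŷ = 2.8 + 2.2·9 = 22.6; e = 23.6 − 22.6 = 1
x=10: ŷ = 2.8 + 2.2·10 = 24.8; e = 22.8 − 24.8 = -2
x=11: ŷ = 2.8 + 2.2·11 = 27; e = 28 − 27 = 1
x=12: ŷ = 2.8 + 2.2·12 = 29.2; e = 29.2 − 29.2 = 0
x=13: ŷ = 2.8 + 2.2·13 = 31.4; e = 31.4 − 31.4 = 0
SSE = 1 + 4 + 1 + 0 + 0 = 6
s = √(6/3) = √2 ≈ 1.414

s = 1.414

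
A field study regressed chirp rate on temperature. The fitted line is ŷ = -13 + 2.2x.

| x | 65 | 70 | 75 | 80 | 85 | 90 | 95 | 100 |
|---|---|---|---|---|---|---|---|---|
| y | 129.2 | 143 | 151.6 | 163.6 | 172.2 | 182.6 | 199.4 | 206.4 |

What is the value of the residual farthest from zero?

x=65: ŷ = -13 + 2.2·65 = 130; r = 129.2 − 130 = -0.8
x=70: ŷ = -13 + 2.2·70 = 141; r = 143 − 141 = 2
x=75: ŷ = -13 + 2.2·75 = 152; r = 151.6 − 152 = -0.4
x=80: ŷ = -13 + 2.2·80 = 163; r = 163.6 − 163 = 0.6
x=85: ŷ = -13 + 2.2·85 = 174; r = 172.2 − 174 = -1.8
x=90: ŷ = -13 + 2.2·90 = 185; r = 182.6 − 185 = -2.4
x=95: ŷ = -13 + 2.2·95 = 196; r = 199.4 − 196 = 3.4
x=100: ŷ = -13 + 2.2·100 = 207; r = 206.4 − 207 = -0.6
Largest |r| is 3.4 at x = 95, residual 3.4.

r = 3.4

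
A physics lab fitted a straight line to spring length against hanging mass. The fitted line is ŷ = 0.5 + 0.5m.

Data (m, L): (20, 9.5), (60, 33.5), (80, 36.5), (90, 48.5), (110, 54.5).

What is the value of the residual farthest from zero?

m=20: ŷ = 0.5 + 0.5·20 = 10.5; r = 9.5 − 10.5 = -1
m=60: ŷ = 0.5 + 0.5·60 = 30.5; r = 33.5 − 30.5 = 3
m=80: ŷ = 0.5 + 0.5·80 = 40.5; r = 36.5 − 40.5 = -4
m=90: ŷ = 0.5 + 0.5·90 = 45.5; r = 48.5 − 45.5 = 3
m=110: ŷ = 0.5 + 0.5·110 = 55.5; r = 54.5 − 55.5 = -1
Largest |r| is 4 at m = 80, residual -4.

r = -4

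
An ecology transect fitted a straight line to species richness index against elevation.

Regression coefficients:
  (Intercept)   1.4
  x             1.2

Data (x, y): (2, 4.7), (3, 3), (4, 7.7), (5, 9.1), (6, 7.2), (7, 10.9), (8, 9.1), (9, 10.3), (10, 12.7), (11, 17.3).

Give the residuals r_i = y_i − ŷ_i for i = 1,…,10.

x=2: ŷ = 1.4 + 1.2·2 = 3.8; r = 4.7 − 3.8 = 0.9
x=3: ŷ = 1.4 + 1.2·3 = 5; r = 3 − 5 = -2
x=4: ŷ = 1.4 + 1.2·4 = 6.2; r = 7.7 − 6.2 = 1.5
x=5: ŷ = 1.4 + 1.2·5 = 7.4; r = 9.1 − 7.4 = 1.7
x=6: ŷ = 1.4 + 1.2·6 = 8.6; r = 7.2 − 8.6 = -1.4
x=7: ŷ = 1.4 + 1.2·7 = 9.8; r = 10.9 − 9.8 = 1.1
x=8: ŷ = 1.4 + 1.2·8 = 11; r = 9.1 − 11 = -1.9
x=9: ŷ = 1.4 + 1.2·9 = 12.2; r = 10.3 − 12.2 = -1.9
x=10: ŷ = 1.4 + 1.2·10 = 13.4; r = 12.7 − 13.4 = -0.7
x=11: ŷ = 1.4 + 1.2·11 = 14.6; r = 17.3 − 14.6 = 2.7

0.9, -2, 1.5, 1.7, -1.4, 1.1, -1.9, -1.9, -0.7, 2.7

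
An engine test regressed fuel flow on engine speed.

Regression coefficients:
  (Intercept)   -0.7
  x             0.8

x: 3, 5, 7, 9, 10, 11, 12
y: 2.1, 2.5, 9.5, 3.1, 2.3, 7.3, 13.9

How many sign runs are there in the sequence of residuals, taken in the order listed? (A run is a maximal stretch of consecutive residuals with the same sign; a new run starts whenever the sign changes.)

x=3: ŷ = -0.7 + 0.8·3 = 1.7; e = 2.1 − 1.7 = 0.4
x=5: ŷ = -0.7 + 0.8·5 = 3.3; e = 2.5 − 3.3 = -0.8
x=7: ŷ = -0.7 + 0.8·7 = 4.9; e = 9.5 − 4.9 = 4.6
x=9: ŷ = -0.7 + 0.8·9 = 6.5; e = 3.1 − 6.5 = -3.4
x=10: ŷ = -0.7 + 0.8·10 = 7.3; e = 2.3 − 7.3 = -5
x=11: ŷ = -0.7 + 0.8·11 = 8.1; e = 7.3 − 8.1 = -0.8
x=12: ŷ = -0.7 + 0.8·12 = 8.9; e = 13.9 − 8.9 = 5
Signs: + − + − − − +
Runs: +×1, −×1, +×1, −×3, +×1 → 5

5 runs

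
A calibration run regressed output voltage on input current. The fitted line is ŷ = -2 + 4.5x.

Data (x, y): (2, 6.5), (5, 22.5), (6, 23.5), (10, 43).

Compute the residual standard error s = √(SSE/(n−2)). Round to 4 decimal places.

x=2: ŷ = -2 + 4.5·2 = 7; r = 6.5 − 7 = -0.5
x=5: ŷ = -2 + 4.5·5 = 20.5; r = 22.5 − 20.5 = 2
x=6: ŷ = -2 + 4.5·6 = 25; r = 23.5 − 25 = -1.5
x=10: ŷ = -2 + 4.5·10 = 43; r = 43 − 43 = 0
SSE = 0.25 + 4 + 2.25 + 0 = 6.5
s = √(6.5/2) = √3.25 ≈ 1.8028

s = 1.8028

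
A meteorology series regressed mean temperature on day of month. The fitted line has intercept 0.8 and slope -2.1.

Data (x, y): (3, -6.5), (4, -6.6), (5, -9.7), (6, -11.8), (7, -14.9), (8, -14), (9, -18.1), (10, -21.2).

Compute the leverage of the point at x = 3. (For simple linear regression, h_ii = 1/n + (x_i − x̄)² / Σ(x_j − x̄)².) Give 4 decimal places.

h = 0.4167

x̄ = (3 + 4 + 5 + 6 + 7 + 8 + 9 + 10)/8 = 6.5
Σ(x − x̄)² = 12.25 + 6.25 + 2.25 + 0.25 + 0.25 + 2.25 + 6.25 + 12.25 = 42
h = 1/8 + (-3.5)²/42 = 0.125 + 0.291667 = 0.4167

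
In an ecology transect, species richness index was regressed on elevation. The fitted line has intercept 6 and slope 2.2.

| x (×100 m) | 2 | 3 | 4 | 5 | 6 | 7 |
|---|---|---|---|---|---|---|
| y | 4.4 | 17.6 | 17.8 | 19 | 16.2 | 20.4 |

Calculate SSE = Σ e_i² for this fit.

x=2: ŷ = 6 + 2.2·2 = 10.4; e = 4.4 − 10.4 = -6
x=3: ŷ = 6 + 2.2·3 = 12.6; e = 17.6 − 12.6 = 5
x=4: ŷ = 6 + 2.2·4 = 14.8; e = 17.8 − 14.8 = 3
x=5: ŷ = 6 + 2.2·5 = 17; e = 19 − 17 = 2
x=6: ŷ = 6 + 2.2·6 = 19.2; e = 16.2 − 19.2 = -3
x=7: ŷ = 6 + 2.2·7 = 21.4; e = 20.4 − 21.4 = -1
SSE = 36 + 25 + 9 + 4 + 9 + 1 = 84

SSE = 84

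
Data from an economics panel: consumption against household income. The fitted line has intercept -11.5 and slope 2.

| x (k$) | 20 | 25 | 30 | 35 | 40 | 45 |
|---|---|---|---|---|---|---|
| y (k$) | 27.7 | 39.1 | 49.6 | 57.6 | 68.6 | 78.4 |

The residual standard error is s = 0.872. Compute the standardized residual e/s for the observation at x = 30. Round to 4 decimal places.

1.2615

ŷ = -11.5 + 2·30 = 48.5
e = 49.6 − 48.5 = 1.1
e/s = 1.1 / 0.872 = 1.2615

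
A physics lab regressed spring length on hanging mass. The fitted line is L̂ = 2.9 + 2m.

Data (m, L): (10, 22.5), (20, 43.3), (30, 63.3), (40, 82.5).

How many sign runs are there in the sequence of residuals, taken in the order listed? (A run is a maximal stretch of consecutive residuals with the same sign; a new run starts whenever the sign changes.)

3 runs

m=10: L̂ = 2.9 + 2·10 = 22.9; r = 22.5 − 22.9 = -0.4
m=20: L̂ = 2.9 + 2·20 = 42.9; r = 43.3 − 42.9 = 0.4
m=30: L̂ = 2.9 + 2·30 = 62.9; r = 63.3 − 62.9 = 0.4
m=40: L̂ = 2.9 + 2·40 = 82.9; r = 82.5 − 82.9 = -0.4
Signs: − + + −
Runs: −×1, +×2, −×1 → 3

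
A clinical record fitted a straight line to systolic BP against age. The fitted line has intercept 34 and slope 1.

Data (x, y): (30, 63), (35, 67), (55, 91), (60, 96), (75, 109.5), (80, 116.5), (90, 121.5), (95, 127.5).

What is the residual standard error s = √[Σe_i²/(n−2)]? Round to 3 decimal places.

x=30: ŷ = 34 + 30 = 64; e = 63 − 64 = -1
x=35: ŷ = 34 + 35 = 69; e = 67 − 69 = -2
x=55: ŷ = 34 + 55 = 89; e = 91 − 89 = 2
x=60: ŷ = 34 + 60 = 94; e = 96 − 94 = 2
x=75: ŷ = 34 + 75 = 109; e = 109.5 − 109 = 0.5
x=80: ŷ = 34 + 80 = 114; e = 116.5 − 114 = 2.5
x=90: ŷ = 34 + 90 = 124; e = 121.5 − 124 = -2.5
x=95: ŷ = 34 + 95 = 129; e = 127.5 − 129 = -1.5
SSE = 1 + 4 + 4 + 4 + 0.25 + 6.25 + 6.25 + 2.25 = 28
s = √(28/6) = √4.66667 ≈ 2.160

s = 2.160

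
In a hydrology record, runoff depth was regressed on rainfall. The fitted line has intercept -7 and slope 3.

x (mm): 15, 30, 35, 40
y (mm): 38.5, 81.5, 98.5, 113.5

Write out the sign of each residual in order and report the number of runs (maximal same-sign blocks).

x=15: ŷ = -7 + 3·15 = 38; r = 38.5 − 38 = 0.5
x=30: ŷ = -7 + 3·30 = 83; r = 81.5 − 83 = -1.5
x=35: ŷ = -7 + 3·35 = 98; r = 98.5 − 98 = 0.5
x=40: ŷ = -7 + 3·40 = 113; r = 113.5 − 113 = 0.5
Signs: + − + +
Runs: +×1, −×1, +×2 → 3

3 runs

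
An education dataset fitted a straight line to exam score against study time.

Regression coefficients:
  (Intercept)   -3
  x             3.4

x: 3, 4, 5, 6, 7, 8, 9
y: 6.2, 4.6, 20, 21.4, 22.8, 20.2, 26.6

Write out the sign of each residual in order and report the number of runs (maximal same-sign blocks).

3 runs

x=3: ŷ = -3 + 3.4·3 = 7.2; e = 6.2 − 7.2 = -1
x=4: ŷ = -3 + 3.4·4 = 10.6; e = 4.6 − 10.6 = -6
x=5: ŷ = -3 + 3.4·5 = 14; e = 20 − 14 = 6
x=6: ŷ = -3 + 3.4·6 = 17.4; e = 21.4 − 17.4 = 4
x=7: ŷ = -3 + 3.4·7 = 20.8; e = 22.8 − 20.8 = 2
x=8: ŷ = -3 + 3.4·8 = 24.2; e = 20.2 − 24.2 = -4
x=9: ŷ = -3 + 3.4·9 = 27.6; e = 26.6 − 27.6 = -1
Signs: − − + + + − −
Runs: −×2, +×3, −×2 → 3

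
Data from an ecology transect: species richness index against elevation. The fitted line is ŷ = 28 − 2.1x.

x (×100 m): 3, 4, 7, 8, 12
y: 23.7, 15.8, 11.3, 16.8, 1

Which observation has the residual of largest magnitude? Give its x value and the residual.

x = 8, e = 5.6

x=3: ŷ = 28 − 2.1·3 = 21.7; e = 23.7 − 21.7 = 2
x=4: ŷ = 28 − 2.1·4 = 19.6; e = 15.8 − 19.6 = -3.8
x=7: ŷ = 28 − 2.1·7 = 13.3; e = 11.3 − 13.3 = -2
x=8: ŷ = 28 − 2.1·8 = 11.2; e = 16.8 − 11.2 = 5.6
x=12: ŷ = 28 − 2.1·12 = 2.8; e = 1 − 2.8 = -1.8
Largest |e| is 5.6 at x = 8, residual 5.6.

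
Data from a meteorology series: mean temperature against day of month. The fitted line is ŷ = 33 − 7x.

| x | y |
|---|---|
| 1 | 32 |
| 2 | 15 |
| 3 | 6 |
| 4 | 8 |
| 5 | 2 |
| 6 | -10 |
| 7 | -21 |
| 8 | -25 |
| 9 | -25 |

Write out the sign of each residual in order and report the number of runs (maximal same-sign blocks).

5 runs

x=1: ŷ = 33 − 7·1 = 26; e = 32 − 26 = 6
x=2: ŷ = 33 − 7·2 = 19; e = 15 − 19 = -4
x=3: ŷ = 33 − 7·3 = 12; e = 6 − 12 = -6
x=4: ŷ = 33 − 7·4 = 5; e = 8 − 5 = 3
x=5: ŷ = 33 − 7·5 = -2; e = 2 − (-2) = 4
x=6: ŷ = 33 − 7·6 = -9; e = -10 − (-9) = -1
x=7: ŷ = 33 − 7·7 = -16; e = -21 − (-16) = -5
x=8: ŷ = 33 − 7·8 = -23; e = -25 − (-23) = -2
x=9: ŷ = 33 − 7·9 = -30; e = -25 − (-30) = 5
Signs: + − − + + − − − +
Runs: +×1, −×2, +×2, −×3, +×1 → 5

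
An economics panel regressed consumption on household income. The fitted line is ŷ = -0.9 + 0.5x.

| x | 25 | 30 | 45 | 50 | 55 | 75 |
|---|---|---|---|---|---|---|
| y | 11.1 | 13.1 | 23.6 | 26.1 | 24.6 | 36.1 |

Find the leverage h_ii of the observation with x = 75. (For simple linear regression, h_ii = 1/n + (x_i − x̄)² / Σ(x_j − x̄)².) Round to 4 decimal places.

x̄ = (25 + 30 + 45 + 50 + 55 + 75)/6 = 46.6667
Σ(x − x̄)² = 469.444 + 277.778 + 2.77778 + 11.1111 + 69.4444 + 802.778 = 1633.33
h = 1/6 + (28.3333)²/1633.33 = 0.166667 + 0.491497 = 0.6582

h = 0.6582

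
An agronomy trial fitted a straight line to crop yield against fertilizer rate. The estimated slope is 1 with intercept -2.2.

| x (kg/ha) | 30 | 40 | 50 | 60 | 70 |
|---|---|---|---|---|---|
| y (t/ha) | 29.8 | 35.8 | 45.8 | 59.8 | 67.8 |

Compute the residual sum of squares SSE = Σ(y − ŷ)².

SSE = 16

x=30: ŷ = -2.2 + 30 = 27.8; r = 29.8 − 27.8 = 2
x=40: ŷ = -2.2 + 40 = 37.8; r = 35.8 − 37.8 = -2
x=50: ŷ = -2.2 + 50 = 47.8; r = 45.8 − 47.8 = -2
x=60: ŷ = -2.2 + 60 = 57.8; r = 59.8 − 57.8 = 2
x=70: ŷ = -2.2 + 70 = 67.8; r = 67.8 − 67.8 = 0
SSE = 4 + 4 + 4 + 4 + 0 = 16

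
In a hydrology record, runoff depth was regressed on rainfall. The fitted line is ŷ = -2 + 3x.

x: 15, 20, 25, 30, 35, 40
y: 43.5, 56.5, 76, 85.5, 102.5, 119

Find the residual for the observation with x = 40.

ŷ = -2 + 3·40 = 118
r = 119 − 118 = 1

r = 1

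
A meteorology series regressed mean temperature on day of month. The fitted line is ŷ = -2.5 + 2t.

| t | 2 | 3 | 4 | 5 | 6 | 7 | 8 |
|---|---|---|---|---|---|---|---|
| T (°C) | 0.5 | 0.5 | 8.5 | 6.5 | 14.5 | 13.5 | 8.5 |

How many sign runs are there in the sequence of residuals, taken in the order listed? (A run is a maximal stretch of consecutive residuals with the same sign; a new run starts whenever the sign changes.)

t=2: ŷ = -2.5 + 2·2 = 1.5; e = 0.5 − 1.5 = -1
t=3: ŷ = -2.5 + 2·3 = 3.5; e = 0.5 − 3.5 = -3
t=4: ŷ = -2.5 + 2·4 = 5.5; e = 8.5 − 5.5 = 3
t=5: ŷ = -2.5 + 2·5 = 7.5; e = 6.5 − 7.5 = -1
t=6: ŷ = -2.5 + 2·6 = 9.5; e = 14.5 − 9.5 = 5
t=7: ŷ = -2.5 + 2·7 = 11.5; e = 13.5 − 11.5 = 2
t=8: ŷ = -2.5 + 2·8 = 13.5; e = 8.5 − 13.5 = -5
Signs: − − + − + + −
Runs: −×2, +×1, −×1, +×2, −×1 → 5

5 runs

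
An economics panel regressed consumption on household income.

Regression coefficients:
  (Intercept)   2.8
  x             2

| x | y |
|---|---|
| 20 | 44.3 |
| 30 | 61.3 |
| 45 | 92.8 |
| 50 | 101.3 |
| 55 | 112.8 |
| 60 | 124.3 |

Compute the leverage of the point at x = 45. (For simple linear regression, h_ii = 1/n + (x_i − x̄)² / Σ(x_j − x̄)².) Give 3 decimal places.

x̄ = (20 + 30 + 45 + 50 + 55 + 60)/6 = 43.3333
Σ(x − x̄)² = 544.444 + 177.778 + 2.77778 + 44.4444 + 136.111 + 277.778 = 1183.33
h = 1/6 + (1.66667)²/1183.33 = 0.166667 + 0.00234742 = 0.169

h = 0.169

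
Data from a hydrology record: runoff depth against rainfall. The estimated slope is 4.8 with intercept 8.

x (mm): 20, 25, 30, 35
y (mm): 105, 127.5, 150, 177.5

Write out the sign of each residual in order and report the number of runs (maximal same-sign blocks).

3 runs

x=20: ŷ = 8 + 4.8·20 = 104; e = 105 − 104 = 1
x=25: ŷ = 8 + 4.8·25 = 128; e = 127.5 − 128 = -0.5
x=30: ŷ = 8 + 4.8·30 = 152; e = 150 − 152 = -2
x=35: ŷ = 8 + 4.8·35 = 176; e = 177.5 − 176 = 1.5
Signs: + − − +
Runs: +×1, −×2, +×1 → 3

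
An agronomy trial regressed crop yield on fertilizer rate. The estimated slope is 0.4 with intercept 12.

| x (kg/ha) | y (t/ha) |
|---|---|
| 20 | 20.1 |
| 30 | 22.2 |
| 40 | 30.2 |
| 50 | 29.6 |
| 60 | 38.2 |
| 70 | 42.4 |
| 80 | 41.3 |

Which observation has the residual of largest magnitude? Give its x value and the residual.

x=20: ŷ = 12 + 0.4·20 = 20; r = 20.1 − 20 = 0.1
x=30: ŷ = 12 + 0.4·30 = 24; r = 22.2 − 24 = -1.8
x=40: ŷ = 12 + 0.4·40 = 28; r = 30.2 − 28 = 2.2
x=50: ŷ = 12 + 0.4·50 = 32; r = 29.6 − 32 = -2.4
x=60: ŷ = 12 + 0.4·60 = 36; r = 38.2 − 36 = 2.2
x=70: ŷ = 12 + 0.4·70 = 40; r = 42.4 − 40 = 2.4
x=80: ŷ = 12 + 0.4·80 = 44; r = 41.3 − 44 = -2.7
Largest |r| is 2.7 at x = 80, residual -2.7.

x = 80, r = -2.7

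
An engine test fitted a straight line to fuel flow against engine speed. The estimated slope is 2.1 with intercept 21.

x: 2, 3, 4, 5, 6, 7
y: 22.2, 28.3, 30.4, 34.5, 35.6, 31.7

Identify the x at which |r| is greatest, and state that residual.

x=2: ŷ = 21 + 2.1·2 = 25.2; r = 22.2 − 25.2 = -3
x=3: ŷ = 21 + 2.1·3 = 27.3; r = 28.3 − 27.3 = 1
x=4: ŷ = 21 + 2.1·4 = 29.4; r = 30.4 − 29.4 = 1
x=5: ŷ = 21 + 2.1·5 = 31.5; r = 34.5 − 31.5 = 3
x=6: ŷ = 21 + 2.1·6 = 33.6; r = 35.6 − 33.6 = 2
x=7: ŷ = 21 + 2.1·7 = 35.7; r = 31.7 − 35.7 = -4
Largest |r| is 4 at x = 7, residual -4.

x = 7, r = -4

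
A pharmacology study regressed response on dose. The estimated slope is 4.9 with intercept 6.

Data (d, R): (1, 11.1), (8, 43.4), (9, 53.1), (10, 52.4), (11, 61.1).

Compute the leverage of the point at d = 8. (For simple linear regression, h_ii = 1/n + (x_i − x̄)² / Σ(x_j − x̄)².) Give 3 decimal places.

d̄ = (1 + 8 + 9 + 10 + 11)/5 = 7.8
Σ(d − d̄)² = 46.24 + 0.04 + 1.44 + 4.84 + 10.24 = 62.8
h = 1/5 + (0.2)²/62.8 = 0.2 + 0.000636943 = 0.201

h = 0.201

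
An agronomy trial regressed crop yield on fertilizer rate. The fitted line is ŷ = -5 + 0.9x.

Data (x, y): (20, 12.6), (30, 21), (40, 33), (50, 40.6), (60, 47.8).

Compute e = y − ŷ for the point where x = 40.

ŷ = -5 + 0.9·40 = 31
e = 33 − 31 = 2

e = 2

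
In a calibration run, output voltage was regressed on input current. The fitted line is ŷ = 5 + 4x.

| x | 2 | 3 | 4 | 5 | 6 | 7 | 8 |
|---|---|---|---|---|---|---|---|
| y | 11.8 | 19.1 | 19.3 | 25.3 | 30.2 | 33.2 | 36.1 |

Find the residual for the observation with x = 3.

r = 2.1

ŷ = 5 + 4·3 = 17
r = 19.1 − 17 = 2.1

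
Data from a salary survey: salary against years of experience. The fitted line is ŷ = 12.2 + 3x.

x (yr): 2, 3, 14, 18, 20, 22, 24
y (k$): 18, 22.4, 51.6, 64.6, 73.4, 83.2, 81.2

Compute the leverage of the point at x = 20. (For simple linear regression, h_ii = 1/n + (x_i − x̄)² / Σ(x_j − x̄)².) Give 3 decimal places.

h = 0.201

x̄ = (2 + 3 + 14 + 18 + 20 + 22 + 24)/7 = 14.7143
Σ(x − x̄)² = 161.653 + 137.224 + 0.510204 + 10.7959 + 27.9388 + 53.0816 + 86.2245 = 477.429
h = 1/7 + (5.28571)²/477.429 = 0.142857 + 0.0585193 = 0.201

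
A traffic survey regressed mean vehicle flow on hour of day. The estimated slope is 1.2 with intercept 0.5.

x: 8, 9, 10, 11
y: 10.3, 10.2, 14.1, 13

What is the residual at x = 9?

ŷ = 0.5 + 1.2·9 = 11.3
e = 10.2 − 11.3 = -1.1

e = -1.1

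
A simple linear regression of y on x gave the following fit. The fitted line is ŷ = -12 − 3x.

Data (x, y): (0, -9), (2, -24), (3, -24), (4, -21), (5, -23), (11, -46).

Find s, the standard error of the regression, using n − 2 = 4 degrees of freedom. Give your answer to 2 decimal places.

s = 4.47

x=0: ŷ = -12 − 3·0 = -12; r = -9 − (-12) = 3
x=2: ŷ = -12 − 3·2 = -18; r = -24 − (-18) = -6
x=3: ŷ = -12 − 3·3 = -21; r = -24 − (-21) = -3
x=4: ŷ = -12 − 3·4 = -24; r = -21 − (-24) = 3
x=5: ŷ = -12 − 3·5 = -27; r = -23 − (-27) = 4
x=11: ŷ = -12 − 3·11 = -45; r = -46 − (-45) = -1
SSE = 9 + 36 + 9 + 9 + 16 + 1 = 80
s = √(80/4) = √20 ≈ 4.47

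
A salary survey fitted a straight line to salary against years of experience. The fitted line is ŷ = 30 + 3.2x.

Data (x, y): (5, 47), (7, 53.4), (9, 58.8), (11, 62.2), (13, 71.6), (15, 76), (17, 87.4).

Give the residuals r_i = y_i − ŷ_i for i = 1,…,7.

1, 1, 0, -3, 0, -2, 3

x=5: ŷ = 30 + 3.2·5 = 46; r = 47 − 46 = 1
x=7: ŷ = 30 + 3.2·7 = 52.4; r = 53.4 − 52.4 = 1
x=9: ŷ = 30 + 3.2·9 = 58.8; r = 58.8 − 58.8 = 0
x=11: ŷ = 30 + 3.2·11 = 65.2; r = 62.2 − 65.2 = -3
x=13: ŷ = 30 + 3.2·13 = 71.6; r = 71.6 − 71.6 = 0
x=15: ŷ = 30 + 3.2·15 = 78; r = 76 − 78 = -2
x=17: ŷ = 30 + 3.2·17 = 84.4; r = 87.4 − 84.4 = 3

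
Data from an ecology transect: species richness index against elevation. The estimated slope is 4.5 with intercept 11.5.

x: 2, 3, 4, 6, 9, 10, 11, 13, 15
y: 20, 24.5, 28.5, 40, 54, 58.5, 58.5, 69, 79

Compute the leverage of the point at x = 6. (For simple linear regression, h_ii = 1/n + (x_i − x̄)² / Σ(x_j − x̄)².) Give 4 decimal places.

x̄ = (2 + 3 + 4 + 6 + 9 + 10 + 11 + 13 + 15)/9 = 8.11111
Σ(x − x̄)² = 37.3457 + 26.1235 + 16.9012 + 4.45679 + 0.790123 + 3.5679 + 8.34568 + 23.9012 + 47.4568 = 168.889
h = 1/9 + (-2.11111)²/168.889 = 0.111111 + 0.0263889 = 0.1375

h = 0.1375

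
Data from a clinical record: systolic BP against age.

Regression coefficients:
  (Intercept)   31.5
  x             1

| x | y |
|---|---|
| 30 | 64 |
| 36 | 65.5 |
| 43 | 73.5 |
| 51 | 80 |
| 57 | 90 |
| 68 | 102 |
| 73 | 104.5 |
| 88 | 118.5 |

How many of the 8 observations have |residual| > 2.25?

x=30: ŷ = 31.5 + 30 = 61.5; e = 64 − 61.5 = 2.5
x=36: ŷ = 31.5 + 36 = 67.5; e = 65.5 − 67.5 = -2
x=43: ŷ = 31.5 + 43 = 74.5; e = 73.5 − 74.5 = -1
x=51: ŷ = 31.5 + 51 = 82.5; e = 80 − 82.5 = -2.5
x=57: ŷ = 31.5 + 57 = 88.5; e = 90 − 88.5 = 1.5
x=68: ŷ = 31.5 + 68 = 99.5; e = 102 − 99.5 = 2.5
x=73: ŷ = 31.5 + 73 = 104.5; e = 104.5 − 104.5 = 0
x=88: ŷ = 31.5 + 88 = 119.5; e = 118.5 − 119.5 = -1
|e| > 2.25: x=30 (|e|=2.5), x=51 (|e|=2.5), x=68 (|e|=2.5) → 3

3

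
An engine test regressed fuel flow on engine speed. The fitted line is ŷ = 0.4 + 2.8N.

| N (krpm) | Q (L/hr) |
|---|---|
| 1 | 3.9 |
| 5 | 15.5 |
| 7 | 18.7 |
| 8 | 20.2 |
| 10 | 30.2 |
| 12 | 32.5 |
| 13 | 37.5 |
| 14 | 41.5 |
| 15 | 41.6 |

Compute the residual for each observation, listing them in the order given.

0.7, 1.1, -1.3, -2.6, 1.8, -1.5, 0.7, 1.9, -0.8

N=1: ŷ = 0.4 + 2.8·1 = 3.2; e = 3.9 − 3.2 = 0.7
N=5: ŷ = 0.4 + 2.8·5 = 14.4; e = 15.5 − 14.4 = 1.1
N=7: ŷ = 0.4 + 2.8·7 = 20; e = 18.7 − 20 = -1.3
N=8: ŷ = 0.4 + 2.8·8 = 22.8; e = 20.2 − 22.8 = -2.6
N=10: ŷ = 0.4 + 2.8·10 = 28.4; e = 30.2 − 28.4 = 1.8
N=12: ŷ = 0.4 + 2.8·12 = 34; e = 32.5 − 34 = -1.5
N=13: ŷ = 0.4 + 2.8·13 = 36.8; e = 37.5 − 36.8 = 0.7
N=14: ŷ = 0.4 + 2.8·14 = 39.6; e = 41.5 − 39.6 = 1.9
N=15: ŷ = 0.4 + 2.8·15 = 42.4; e = 41.6 − 42.4 = -0.8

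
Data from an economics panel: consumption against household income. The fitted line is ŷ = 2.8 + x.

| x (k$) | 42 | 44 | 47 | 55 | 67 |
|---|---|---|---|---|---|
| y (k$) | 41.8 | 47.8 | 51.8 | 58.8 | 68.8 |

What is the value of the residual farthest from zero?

e = -3

x=42: ŷ = 2.8 + 42 = 44.8; e = 41.8 − 44.8 = -3
x=44: ŷ = 2.8 + 44 = 46.8; e = 47.8 − 46.8 = 1
x=47: ŷ = 2.8 + 47 = 49.8; e = 51.8 − 49.8 = 2
x=55: ŷ = 2.8 + 55 = 57.8; e = 58.8 − 57.8 = 1
x=67: ŷ = 2.8 + 67 = 69.8; e = 68.8 − 69.8 = -1
Largest |e| is 3 at x = 42, residual -3.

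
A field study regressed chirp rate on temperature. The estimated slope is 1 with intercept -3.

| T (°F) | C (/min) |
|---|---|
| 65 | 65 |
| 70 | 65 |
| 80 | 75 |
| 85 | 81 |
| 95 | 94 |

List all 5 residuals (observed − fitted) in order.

3, -2, -2, -1, 2

T=65: ŷ = -3 + 65 = 62; r = 65 − 62 = 3
T=70: ŷ = -3 + 70 = 67; r = 65 − 67 = -2
T=80: ŷ = -3 + 80 = 77; r = 75 − 77 = -2
T=85: ŷ = -3 + 85 = 82; r = 81 − 82 = -1
T=95: ŷ = -3 + 95 = 92; r = 94 − 92 = 2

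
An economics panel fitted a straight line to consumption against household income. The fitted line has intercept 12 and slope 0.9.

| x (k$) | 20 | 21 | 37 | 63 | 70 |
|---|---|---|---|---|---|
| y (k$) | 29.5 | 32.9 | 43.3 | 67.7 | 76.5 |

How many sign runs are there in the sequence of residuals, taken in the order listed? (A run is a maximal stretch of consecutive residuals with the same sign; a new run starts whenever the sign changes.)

4 runs

x=20: ŷ = 12 + 0.9·20 = 30; e = 29.5 − 30 = -0.5
x=21: ŷ = 12 + 0.9·21 = 30.9; e = 32.9 − 30.9 = 2
x=37: ŷ = 12 + 0.9·37 = 45.3; e = 43.3 − 45.3 = -2
x=63: ŷ = 12 + 0.9·63 = 68.7; e = 67.7 − 68.7 = -1
x=70: ŷ = 12 + 0.9·70 = 75; e = 76.5 − 75 = 1.5
Signs: − + − − +
Runs: −×1, +×1, −×2, +×1 → 4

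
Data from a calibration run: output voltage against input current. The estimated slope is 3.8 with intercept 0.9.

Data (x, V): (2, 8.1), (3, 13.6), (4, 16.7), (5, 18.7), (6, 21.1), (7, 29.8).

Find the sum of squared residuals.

SSE = 15.7

x=2: ŷ = 0.9 + 3.8·2 = 8.5; r = 8.1 − 8.5 = -0.4
x=3: ŷ = 0.9 + 3.8·3 = 12.3; r = 13.6 − 12.3 = 1.3
x=4: ŷ = 0.9 + 3.8·4 = 16.1; r = 16.7 − 16.1 = 0.6
x=5: ŷ = 0.9 + 3.8·5 = 19.9; r = 18.7 − 19.9 = -1.2
x=6: ŷ = 0.9 + 3.8·6 = 23.7; r = 21.1 − 23.7 = -2.6
x=7: ŷ = 0.9 + 3.8·7 = 27.5; r = 29.8 − 27.5 = 2.3
SSE = 0.16 + 1.69 + 0.36 + 1.44 + 6.76 + 5.29 = 15.7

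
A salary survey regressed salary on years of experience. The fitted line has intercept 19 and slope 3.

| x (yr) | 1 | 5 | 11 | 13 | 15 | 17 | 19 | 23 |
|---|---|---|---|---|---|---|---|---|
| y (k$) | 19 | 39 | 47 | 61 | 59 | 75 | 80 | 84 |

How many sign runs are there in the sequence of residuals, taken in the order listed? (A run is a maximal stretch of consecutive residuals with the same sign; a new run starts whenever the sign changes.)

x=1: ŷ = 19 + 3·1 = 22; r = 19 − 22 = -3
x=5: ŷ = 19 + 3·5 = 34; r = 39 − 34 = 5
x=11: ŷ = 19 + 3·11 = 52; r = 47 − 52 = -5
x=13: ŷ = 19 + 3·13 = 58; r = 61 − 58 = 3
x=15: ŷ = 19 + 3·15 = 64; r = 59 − 64 = -5
x=17: ŷ = 19 + 3·17 = 70; r = 75 − 70 = 5
x=19: ŷ = 19 + 3·19 = 76; r = 80 − 76 = 4
x=23: ŷ = 19 + 3·23 = 88; r = 84 − 88 = -4
Signs: − + − + − + + −
Runs: −×1, +×1, −×1, +×1, −×1, +×2, −×1 → 7

7 runs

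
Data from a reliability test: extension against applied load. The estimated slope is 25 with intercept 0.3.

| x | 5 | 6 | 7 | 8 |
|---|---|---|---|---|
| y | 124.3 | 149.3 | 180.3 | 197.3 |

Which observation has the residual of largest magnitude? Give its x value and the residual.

x=5: ŷ = 0.3 + 25·5 = 125.3; e = 124.3 − 125.3 = -1
x=6: ŷ = 0.3 + 25·6 = 150.3; e = 149.3 − 150.3 = -1
x=7: ŷ = 0.3 + 25·7 = 175.3; e = 180.3 − 175.3 = 5
x=8: ŷ = 0.3 + 25·8 = 200.3; e = 197.3 − 200.3 = -3
Largest |e| is 5 at x = 7, residual 5.

x = 7, e = 5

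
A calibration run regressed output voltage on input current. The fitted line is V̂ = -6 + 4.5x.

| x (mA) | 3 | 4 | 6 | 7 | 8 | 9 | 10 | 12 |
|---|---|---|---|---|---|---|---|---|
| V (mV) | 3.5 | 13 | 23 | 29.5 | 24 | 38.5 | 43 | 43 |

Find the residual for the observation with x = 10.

V̂ = -6 + 4.5·10 = 39
r = 43 − 39 = 4

r = 4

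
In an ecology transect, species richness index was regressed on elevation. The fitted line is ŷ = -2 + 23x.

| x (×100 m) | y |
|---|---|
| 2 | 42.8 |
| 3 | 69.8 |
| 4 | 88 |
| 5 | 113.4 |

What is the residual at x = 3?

r = 2.8

ŷ = -2 + 23·3 = 67
r = 69.8 − 67 = 2.8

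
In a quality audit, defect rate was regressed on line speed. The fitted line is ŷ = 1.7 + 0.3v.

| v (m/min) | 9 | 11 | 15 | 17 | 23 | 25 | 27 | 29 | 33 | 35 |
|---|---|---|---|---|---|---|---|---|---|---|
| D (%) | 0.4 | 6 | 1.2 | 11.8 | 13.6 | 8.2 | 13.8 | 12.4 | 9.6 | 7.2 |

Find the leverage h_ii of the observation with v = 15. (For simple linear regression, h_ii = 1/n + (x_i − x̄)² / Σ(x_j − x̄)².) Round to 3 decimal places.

v̄ = (9 + 11 + 15 + 17 + 23 + 25 + 27 + 29 + 33 + 35)/10 = 22.4
Σ(v − v̄)² = 179.56 + 129.96 + 54.76 + 29.16 + 0.36 + 6.76 + 21.16 + 43.56 + 112.36 + 158.76 = 736.4
h = 1/10 + (-7.4)²/736.4 = 0.1 + 0.0743618 = 0.174

h = 0.174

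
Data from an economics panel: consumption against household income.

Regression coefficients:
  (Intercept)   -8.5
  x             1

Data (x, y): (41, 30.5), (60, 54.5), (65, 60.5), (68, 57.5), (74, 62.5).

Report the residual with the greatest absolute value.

x=41: ŷ = -8.5 + 41 = 32.5; e = 30.5 − 32.5 = -2
x=60: ŷ = -8.5 + 60 = 51.5; e = 54.5 − 51.5 = 3
x=65: ŷ = -8.5 + 65 = 56.5; e = 60.5 − 56.5 = 4
x=68: ŷ = -8.5 + 68 = 59.5; e = 57.5 − 59.5 = -2
x=74: ŷ = -8.5 + 74 = 65.5; e = 62.5 − 65.5 = -3
Largest |e| is 4 at x = 65, residual 4.

e = 4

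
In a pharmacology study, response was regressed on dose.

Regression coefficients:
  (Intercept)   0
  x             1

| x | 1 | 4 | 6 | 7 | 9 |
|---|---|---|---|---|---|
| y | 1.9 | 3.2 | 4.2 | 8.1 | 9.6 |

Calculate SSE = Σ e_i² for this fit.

x=1: ŷ = 1 = 1; e = 1.9 − 1 = 0.9
x=4: ŷ = 4 = 4; e = 3.2 − 4 = -0.8
x=6: ŷ = 6 = 6; e = 4.2 − 6 = -1.8
x=7: ŷ = 7 = 7; e = 8.1 − 7 = 1.1
x=9: ŷ = 9 = 9; e = 9.6 − 9 = 0.6
SSE = 0.81 + 0.64 + 3.24 + 1.21 + 0.36 = 6.26

SSE = 6.26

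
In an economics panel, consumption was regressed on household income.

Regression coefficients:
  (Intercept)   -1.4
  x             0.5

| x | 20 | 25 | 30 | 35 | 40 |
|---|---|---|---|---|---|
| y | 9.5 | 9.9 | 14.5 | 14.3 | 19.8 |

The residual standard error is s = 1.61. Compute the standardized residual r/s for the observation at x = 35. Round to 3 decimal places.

-1.118

ŷ = -1.4 + 0.5·35 = 16.1
r = 14.3 − 16.1 = -1.8
r/s = -1.8 / 1.61 = -1.118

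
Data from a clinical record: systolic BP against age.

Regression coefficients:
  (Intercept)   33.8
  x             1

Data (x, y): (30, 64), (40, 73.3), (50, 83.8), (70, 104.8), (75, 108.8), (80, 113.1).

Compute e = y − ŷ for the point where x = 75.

e = 0

ŷ = 33.8 + 75 = 108.8
e = 108.8 − 108.8 = 0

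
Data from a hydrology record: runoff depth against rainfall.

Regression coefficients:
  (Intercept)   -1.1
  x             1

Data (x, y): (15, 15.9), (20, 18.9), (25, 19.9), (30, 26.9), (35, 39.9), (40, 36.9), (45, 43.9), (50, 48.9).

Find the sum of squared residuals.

SSE = 64

x=15: ŷ = -1.1 + 15 = 13.9; e = 15.9 − 13.9 = 2
x=20: ŷ = -1.1 + 20 = 18.9; e = 18.9 − 18.9 = 0
x=25: ŷ = -1.1 + 25 = 23.9; e = 19.9 − 23.9 = -4
x=30: ŷ = -1.1 + 30 = 28.9; e = 26.9 − 28.9 = -2
x=35: ŷ = -1.1 + 35 = 33.9; e = 39.9 − 33.9 = 6
x=40: ŷ = -1.1 + 40 = 38.9; e = 36.9 − 38.9 = -2
x=45: ŷ = -1.1 + 45 = 43.9; e = 43.9 − 43.9 = 0
x=50: ŷ = -1.1 + 50 = 48.9; e = 48.9 − 48.9 = 0
SSE = 4 + 0 + 16 + 4 + 36 + 4 + 0 + 0 = 64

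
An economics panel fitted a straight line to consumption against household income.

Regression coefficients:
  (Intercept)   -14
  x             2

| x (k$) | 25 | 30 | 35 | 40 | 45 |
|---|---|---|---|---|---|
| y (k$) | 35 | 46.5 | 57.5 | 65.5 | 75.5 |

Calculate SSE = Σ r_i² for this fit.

SSE = 4

x=25: ŷ = -14 + 2·25 = 36; r = 35 − 36 = -1
x=30: ŷ = -14 + 2·30 = 46; r = 46.5 − 46 = 0.5
x=35: ŷ = -14 + 2·35 = 56; r = 57.5 − 56 = 1.5
x=40: ŷ = -14 + 2·40 = 66; r = 65.5 − 66 = -0.5
x=45: ŷ = -14 + 2·45 = 76; r = 75.5 − 76 = -0.5
SSE = 1 + 0.25 + 2.25 + 0.25 + 0.25 = 4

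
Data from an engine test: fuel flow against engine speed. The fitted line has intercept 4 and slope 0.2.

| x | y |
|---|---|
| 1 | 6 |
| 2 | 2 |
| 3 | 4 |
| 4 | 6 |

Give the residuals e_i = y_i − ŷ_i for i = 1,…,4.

x=1: ŷ = 4 + 0.2·1 = 4.2; e = 6 − 4.2 = 1.8
x=2: ŷ = 4 + 0.2·2 = 4.4; e = 2 − 4.4 = -2.4
x=3: ŷ = 4 + 0.2·3 = 4.6; e = 4 − 4.6 = -0.6
x=4: ŷ = 4 + 0.2·4 = 4.8; e = 6 − 4.8 = 1.2

1.8, -2.4, -0.6, 1.2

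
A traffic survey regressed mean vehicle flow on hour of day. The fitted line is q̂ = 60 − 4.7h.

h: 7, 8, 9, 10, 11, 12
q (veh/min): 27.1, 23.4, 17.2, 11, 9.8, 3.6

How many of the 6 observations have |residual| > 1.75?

h=7: q̂ = 60 − 4.7·7 = 27.1; e = 27.1 − 27.1 = 0
h=8: q̂ = 60 − 4.7·8 = 22.4; e = 23.4 − 22.4 = 1
h=9: q̂ = 60 − 4.7·9 = 17.7; e = 17.2 − 17.7 = -0.5
h=10: q̂ = 60 − 4.7·10 = 13; e = 11 − 13 = -2
h=11: q̂ = 60 − 4.7·11 = 8.3; e = 9.8 − 8.3 = 1.5
h=12: q̂ = 60 − 4.7·12 = 3.6; e = 3.6 − 3.6 = 0
|e| > 1.75: h=10 (|e|=2) → 1

1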